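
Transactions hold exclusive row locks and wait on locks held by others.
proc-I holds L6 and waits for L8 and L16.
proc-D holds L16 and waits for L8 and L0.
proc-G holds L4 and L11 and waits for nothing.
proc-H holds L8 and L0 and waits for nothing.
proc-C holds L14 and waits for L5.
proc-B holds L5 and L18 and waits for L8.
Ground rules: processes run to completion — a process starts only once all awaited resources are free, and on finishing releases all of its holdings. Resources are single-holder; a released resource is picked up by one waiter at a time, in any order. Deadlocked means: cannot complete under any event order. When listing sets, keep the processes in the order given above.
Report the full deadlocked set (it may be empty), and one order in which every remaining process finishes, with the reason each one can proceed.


Nothing here is deadlocked.
Key observation: the wait graph is acyclic; completion cascades from the unblocked processes through everyone else.
A valid finishing order for the others: proc-H, proc-B, proc-D, proc-G, proc-C, proc-I.
Verifying each step:
  run proc-H (it waits on nothing); releases L8 and L0
  proc-B: everything it awaited (L8) is free; runs, freeing L5 and L18
  proc-D: everything it awaited (L8 and L0) is free; runs, freeing L16
  run proc-G (it waits on nothing); releases L4 and L11
  proc-C: everything it awaited (L5) is free; runs, freeing L14
  proc-I: everything it awaited (L8 and L16) is free; runs, freeing L6


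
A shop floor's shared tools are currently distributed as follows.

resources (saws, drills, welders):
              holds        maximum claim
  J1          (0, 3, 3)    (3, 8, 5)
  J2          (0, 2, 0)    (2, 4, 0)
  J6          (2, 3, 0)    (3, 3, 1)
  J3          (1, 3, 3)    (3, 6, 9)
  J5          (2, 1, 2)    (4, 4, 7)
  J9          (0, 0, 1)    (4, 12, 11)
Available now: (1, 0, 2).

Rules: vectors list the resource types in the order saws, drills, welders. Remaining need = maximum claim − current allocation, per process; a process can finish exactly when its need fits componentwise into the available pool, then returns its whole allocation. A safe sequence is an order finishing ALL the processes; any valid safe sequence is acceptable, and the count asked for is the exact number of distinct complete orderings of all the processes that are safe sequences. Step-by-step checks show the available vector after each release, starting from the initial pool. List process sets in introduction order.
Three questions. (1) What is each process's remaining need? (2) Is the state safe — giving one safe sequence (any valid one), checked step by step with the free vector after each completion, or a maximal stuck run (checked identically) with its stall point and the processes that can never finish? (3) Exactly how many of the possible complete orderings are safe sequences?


(1) Remaining need (order saws, drills, welders):
  J1: (3, 5, 2)
  J2: (2, 2, 0)
  J6: (1, 0, 1)
  J3: (2, 3, 6)
  J5: (2, 3, 5)
  J9: (4, 12, 10)
(2) SAFE, for example via the order J6, J2, J1, J5, J3, J9.
Key observation: reading the order forward, J6 is the first process whose need (1, 0, 1) meets the free pool (1, 0, 2) exactly on a resource it requests.
Walking it through:
  pool = (1, 0, 2)
  J6: need (1, 0, 1) fits (1, 0, 2); releases (2, 3, 0), pool now (3, 3, 2)
  J2: need (2, 2, 0) fits (3, 3, 2); releases (0, 2, 0), pool now (3, 5, 2)
  J1: need (3, 5, 2) fits (3, 5, 2); releases (0, 3, 3), pool now (3, 8, 5)
  J5: need (2, 3, 5) fits (3, 8, 5); releases (2, 1, 2), pool now (5, 9, 7)
  J3: need (2, 3, 6) fits (5, 9, 7); releases (1, 3, 3), pool now (6, 12, 10)
  J9: need (4, 12, 10) fits (6, 12, 10); releases (0, 0, 1), pool now (6, 12, 11)
(3) Exactly 1 of the possible complete orderings is a safe sequence.


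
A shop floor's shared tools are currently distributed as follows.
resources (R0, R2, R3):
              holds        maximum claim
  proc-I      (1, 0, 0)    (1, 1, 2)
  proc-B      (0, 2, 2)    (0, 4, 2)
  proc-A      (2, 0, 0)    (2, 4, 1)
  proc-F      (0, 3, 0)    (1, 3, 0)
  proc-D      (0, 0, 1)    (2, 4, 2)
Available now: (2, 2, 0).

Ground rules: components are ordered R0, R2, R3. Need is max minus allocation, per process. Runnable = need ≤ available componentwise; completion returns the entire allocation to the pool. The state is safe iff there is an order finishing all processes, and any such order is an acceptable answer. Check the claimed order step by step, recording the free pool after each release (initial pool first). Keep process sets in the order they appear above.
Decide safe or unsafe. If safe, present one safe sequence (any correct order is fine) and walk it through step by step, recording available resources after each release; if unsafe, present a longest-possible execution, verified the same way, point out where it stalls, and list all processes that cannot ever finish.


The state is SAFE; one workable sequence: proc-B, proc-F, proc-A, proc-D, proc-I.
Key observation: reading the order forward, proc-B is the first process whose need (0, 2, 0) meets the free pool (2, 2, 0) exactly on a resource it requests.
Step-by-step check:
  pool = (2, 2, 0)
  proc-B: need (0, 2, 0) fits (2, 2, 0); releases (0, 2, 2), pool now (2, 4, 2)
  proc-F: need (1, 0, 0) fits (2, 4, 2); releases (0, 3, 0), pool now (2, 7, 2)
  proc-A: need (0, 4, 1) fits (2, 7, 2); releases (2, 0, 0), pool now (4, 7, 2)
  proc-D: need (2, 4, 1) fits (4, 7, 2); releases (0, 0, 1), pool now (4, 7, 3)
  proc-I: need (0, 1, 2) fits (4, 7, 3); releases (1, 0, 0), pool now (5, 7, 3)


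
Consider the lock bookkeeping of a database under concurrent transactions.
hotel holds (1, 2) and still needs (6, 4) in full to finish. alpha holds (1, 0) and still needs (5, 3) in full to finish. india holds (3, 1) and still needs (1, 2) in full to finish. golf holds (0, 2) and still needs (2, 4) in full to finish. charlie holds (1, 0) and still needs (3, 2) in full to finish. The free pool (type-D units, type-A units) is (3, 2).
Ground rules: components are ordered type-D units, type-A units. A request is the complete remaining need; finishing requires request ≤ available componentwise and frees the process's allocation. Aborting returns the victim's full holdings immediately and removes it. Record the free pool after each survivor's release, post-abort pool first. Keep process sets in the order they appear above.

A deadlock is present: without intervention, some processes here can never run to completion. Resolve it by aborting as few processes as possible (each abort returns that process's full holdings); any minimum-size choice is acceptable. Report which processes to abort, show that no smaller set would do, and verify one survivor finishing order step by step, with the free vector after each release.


Abort golf.
Key observation: hotel had no path to completion before; after the abort of golf ((0, 2) returned), step 4 is where it fits.
Why nothing smaller works: aborting no one leaves the state deadlocked as given.
Survivors finish in the order: charlie, india, alpha, hotel. Walking it through (pool after the aborts first):
  pool = (3, 4)
  run charlie (needs (3, 2), free (3, 4)); after release of (1, 0) the pool is (4, 4)
  run india (needs (1, 2), free (4, 4)); after release of (3, 1) the pool is (7, 5)
  run alpha (needs (5, 3), free (7, 5)); after release of (1, 0) the pool is (8, 5)
  run hotel (needs (6, 4), free (8, 5)); after release of (1, 2) the pool is (9, 7)


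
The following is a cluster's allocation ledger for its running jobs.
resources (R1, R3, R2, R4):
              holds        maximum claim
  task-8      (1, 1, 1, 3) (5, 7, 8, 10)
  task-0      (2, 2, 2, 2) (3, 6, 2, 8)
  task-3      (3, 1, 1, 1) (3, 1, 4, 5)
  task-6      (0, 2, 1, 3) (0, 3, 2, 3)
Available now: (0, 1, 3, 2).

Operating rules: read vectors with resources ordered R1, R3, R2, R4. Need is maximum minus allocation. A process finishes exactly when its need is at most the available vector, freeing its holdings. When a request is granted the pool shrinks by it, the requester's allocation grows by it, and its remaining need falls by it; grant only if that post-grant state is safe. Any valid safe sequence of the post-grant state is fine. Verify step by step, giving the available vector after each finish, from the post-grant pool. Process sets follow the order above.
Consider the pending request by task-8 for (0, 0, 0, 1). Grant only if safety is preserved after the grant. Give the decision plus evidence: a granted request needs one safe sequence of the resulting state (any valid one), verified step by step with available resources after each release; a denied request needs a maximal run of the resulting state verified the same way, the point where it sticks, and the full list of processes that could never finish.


DENY. Granting would leave the state unsafe.
Key observation: the pool after task-6, task-3 is (3, 4, 5, 5); every surviving request exceeds it in R4, so progress ends there.
Pretend the grant happened; the run task-6, task-3 goes as far as possible. Walking it through:
  pool = (0, 1, 3, 1)
  task-6 needs (0, 1, 1, 0) <= (0, 1, 3, 1) -> finishes; pool += (0, 2, 1, 3) = (0, 3, 4, 4)
  task-3 needs (0, 0, 3, 4) <= (0, 3, 4, 4) -> finishes; pool += (3, 1, 1, 1) = (3, 4, 5, 5)
  task-8 cannot run: need (4, 6, 7, 6) vs free (3, 4, 5, 5) (insufficient R1, R3, R2 and R4)
  task-0 cannot run: need (1, 4, 0, 6) vs free (3, 4, 5, 5) (insufficient R4)
Processes that could never finish after the grant: task-8 and task-0.


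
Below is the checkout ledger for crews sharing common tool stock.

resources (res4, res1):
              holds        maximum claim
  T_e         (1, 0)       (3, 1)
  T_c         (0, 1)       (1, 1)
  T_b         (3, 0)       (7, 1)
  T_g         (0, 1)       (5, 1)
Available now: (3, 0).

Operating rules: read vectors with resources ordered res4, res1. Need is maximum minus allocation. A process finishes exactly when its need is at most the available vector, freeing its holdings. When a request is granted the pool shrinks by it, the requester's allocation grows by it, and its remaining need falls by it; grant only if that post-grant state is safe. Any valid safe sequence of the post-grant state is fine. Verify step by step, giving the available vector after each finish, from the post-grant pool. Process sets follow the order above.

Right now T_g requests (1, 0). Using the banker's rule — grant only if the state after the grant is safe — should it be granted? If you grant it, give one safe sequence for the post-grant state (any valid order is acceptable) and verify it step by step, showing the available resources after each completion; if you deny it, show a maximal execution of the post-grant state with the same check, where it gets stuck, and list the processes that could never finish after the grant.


DENY — the pretend-granted state is unsafe.
Key observation: T_c, T_e can finish, but then (3, 1) is all there is, and the blocked group's res4 demands exceed it.
On the post-grant state, T_c, T_e is a maximal run — nothing extends it. Verifying each step:
  pool = (2, 0)
  T_c: need (1, 0) fits (2, 0); releases (0, 1), pool now (2, 1)
  T_e: need (2, 1) fits (2, 1); releases (1, 0), pool now (3, 1)
  T_b cannot run: need (4, 1) vs free (3, 1) (insufficient res4)
  T_g cannot run: need (4, 0) vs free (3, 1) (insufficient res4)
Processes that could never finish after the grant: T_b and T_g.


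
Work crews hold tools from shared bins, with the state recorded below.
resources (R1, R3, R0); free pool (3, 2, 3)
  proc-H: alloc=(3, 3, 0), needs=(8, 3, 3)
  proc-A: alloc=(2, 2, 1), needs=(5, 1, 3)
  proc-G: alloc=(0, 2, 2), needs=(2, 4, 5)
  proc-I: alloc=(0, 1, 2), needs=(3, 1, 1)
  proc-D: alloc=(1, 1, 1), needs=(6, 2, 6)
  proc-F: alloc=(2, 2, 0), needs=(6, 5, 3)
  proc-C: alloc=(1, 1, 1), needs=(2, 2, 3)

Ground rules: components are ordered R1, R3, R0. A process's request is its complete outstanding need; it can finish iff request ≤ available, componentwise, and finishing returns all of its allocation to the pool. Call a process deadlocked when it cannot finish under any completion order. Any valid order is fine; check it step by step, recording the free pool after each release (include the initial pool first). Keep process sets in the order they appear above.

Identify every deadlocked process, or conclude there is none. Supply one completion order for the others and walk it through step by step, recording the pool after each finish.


Deadlocked set: proc-H, proc-A, proc-D and proc-F.
Key observation: no order helps: past proc-C, proc-I, proc-G, the free pool tops out at (4, 6, 8), below what each blocked process needs in R1.
A valid finishing order for the others: proc-C, proc-I, proc-G. Step-by-step check:
  pool = (3, 2, 3)
  proc-C: need (2, 2, 3) fits (3, 2, 3); releases (1, 1, 1), pool now (4, 3, 4)
  proc-I: need (3, 1, 1) fits (4, 3, 4); releases (0, 1, 2), pool now (4, 4, 6)
  proc-G: need (2, 4, 5) fits (4, 4, 6); releases (0, 2, 2), pool now (4, 6, 8)
The blocked processes can never fit:
  blocked: proc-H wants (8, 3, 3), pool (4, 6, 8) — not enough R1
  blocked: proc-A wants (5, 1, 3), pool (4, 6, 8) — not enough R1
  blocked: proc-D wants (6, 2, 6), pool (4, 6, 8) — not enough R1
  blocked: proc-F wants (6, 5, 3), pool (4, 6, 8) — not enough R1


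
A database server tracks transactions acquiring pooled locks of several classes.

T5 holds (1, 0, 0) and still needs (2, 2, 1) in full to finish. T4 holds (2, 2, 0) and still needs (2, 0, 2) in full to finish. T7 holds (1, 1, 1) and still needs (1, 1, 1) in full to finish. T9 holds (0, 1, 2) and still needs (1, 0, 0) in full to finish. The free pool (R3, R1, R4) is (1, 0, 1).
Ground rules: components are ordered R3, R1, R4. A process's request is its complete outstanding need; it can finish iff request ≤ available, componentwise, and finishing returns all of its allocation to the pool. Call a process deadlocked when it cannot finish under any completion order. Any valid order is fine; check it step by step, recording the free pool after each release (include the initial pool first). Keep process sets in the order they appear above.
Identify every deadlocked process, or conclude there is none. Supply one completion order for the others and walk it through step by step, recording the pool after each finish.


No process is deadlocked.
Key observation: T9 can run right away; the returned allocation unlocks the remaining processes in turn.
One completion order for the rest: T9, T7, T4, T5. Step-by-step check:
  pool = (1, 0, 1)
  run T9 (needs (1, 0, 0), free (1, 0, 1)); after release of (0, 1, 2) the pool is (1, 1, 3)
  run T7 (needs (1, 1, 1), free (1, 1, 3)); after release of (1, 1, 1) the pool is (2, 2, 4)
  run T4 (needs (2, 0, 2), free (2, 2, 4)); after release of (2, 2, 0) the pool is (4, 4, 4)
  run T5 (needs (2, 2, 1), free (4, 4, 4)); after release of (1, 0, 0) the pool is (5, 4, 4)


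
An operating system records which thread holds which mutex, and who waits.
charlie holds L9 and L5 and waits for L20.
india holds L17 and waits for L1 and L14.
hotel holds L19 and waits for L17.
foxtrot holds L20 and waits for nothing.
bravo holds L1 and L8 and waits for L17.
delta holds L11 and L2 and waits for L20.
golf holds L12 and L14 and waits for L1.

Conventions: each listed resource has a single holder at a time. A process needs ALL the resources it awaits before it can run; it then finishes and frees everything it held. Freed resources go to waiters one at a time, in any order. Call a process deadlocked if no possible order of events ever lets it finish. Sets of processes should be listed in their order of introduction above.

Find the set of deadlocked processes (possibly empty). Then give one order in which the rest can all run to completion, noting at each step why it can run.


Deadlocked: india, hotel, bravo and golf.
Key observation: the knot is the closed ring of waits india -> bravo -> india; golf is caught in further circular waits and hotel waits into the deadlock from upstream.
A valid finishing order for the others: foxtrot, delta, charlie.
Check, step by step:
  run foxtrot (it waits on nothing); releases L20
  run delta (all its waits — L20 — are resolved); releases L11 and L2
  run charlie (all its waits — L20 — are resolved); releases L9 and L5


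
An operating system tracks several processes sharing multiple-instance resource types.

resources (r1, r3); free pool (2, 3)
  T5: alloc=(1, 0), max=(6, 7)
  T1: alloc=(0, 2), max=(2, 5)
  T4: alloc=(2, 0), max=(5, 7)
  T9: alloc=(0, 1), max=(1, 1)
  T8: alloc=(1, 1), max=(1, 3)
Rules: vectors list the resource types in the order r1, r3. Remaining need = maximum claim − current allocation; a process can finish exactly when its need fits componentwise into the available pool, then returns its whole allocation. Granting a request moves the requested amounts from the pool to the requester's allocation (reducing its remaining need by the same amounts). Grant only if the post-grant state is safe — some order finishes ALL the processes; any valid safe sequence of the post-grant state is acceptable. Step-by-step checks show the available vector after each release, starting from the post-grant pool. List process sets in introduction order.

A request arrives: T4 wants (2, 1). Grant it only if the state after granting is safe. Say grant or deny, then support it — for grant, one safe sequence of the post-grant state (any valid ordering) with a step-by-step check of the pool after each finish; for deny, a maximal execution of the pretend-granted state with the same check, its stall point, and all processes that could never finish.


DENY. Granting would leave the state unsafe.
Key observation: after T8, T9 the pool peaks at (1, 4), and each blocked process is short somewhere: T5 on r1, r3; T1 on r1; T4 on r3.
After a pretend grant, a maximal execution: T8, T9 — then nothing else fits. Verifying each step:
  pool = (0, 2)
  T8 needs (0, 2) <= (0, 2) -> finishes; pool += (1, 1) = (1, 3)
  T9 needs (1, 0) <= (1, 3) -> finishes; pool += (0, 1) = (1, 4)
  T5 still needs (5, 7) but only (1, 4) is free — short on r1 and r3
  T1 still needs (2, 3) but only (1, 4) is free — short on r1
  T4 still needs (1, 6) but only (1, 4) is free — short on r3
Had the request been granted, T5, T1 and T4 could never finish.


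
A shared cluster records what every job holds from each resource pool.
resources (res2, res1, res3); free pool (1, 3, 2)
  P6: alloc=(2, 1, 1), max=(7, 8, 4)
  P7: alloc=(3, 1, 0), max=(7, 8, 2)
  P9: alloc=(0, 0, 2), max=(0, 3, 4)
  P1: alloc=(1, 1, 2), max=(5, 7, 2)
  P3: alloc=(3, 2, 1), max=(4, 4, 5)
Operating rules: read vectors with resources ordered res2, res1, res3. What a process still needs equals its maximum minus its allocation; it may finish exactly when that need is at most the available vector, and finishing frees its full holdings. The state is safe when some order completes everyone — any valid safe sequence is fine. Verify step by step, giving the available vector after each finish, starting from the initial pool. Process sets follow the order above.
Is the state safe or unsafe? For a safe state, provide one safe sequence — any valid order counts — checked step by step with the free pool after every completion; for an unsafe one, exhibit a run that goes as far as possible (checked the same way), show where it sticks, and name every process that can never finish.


UNSAFE.
Key observation: P9, P3 can finish, but then (4, 5, 5) is all there is, and the blocked group's res1 demands exceed it.
A maximal execution: P9, P3 — then nothing else fits. Check, step by step:
  pool = (1, 3, 2)
  P9 needs (0, 3, 2) <= (1, 3, 2) -> finishes; pool += (0, 0, 2) = (1, 3, 4)
  P3 needs (1, 2, 4) <= (1, 3, 4) -> finishes; pool += (3, 2, 1) = (4, 5, 5)
  P6 cannot run: need (5, 7, 3) vs free (4, 5, 5) (insufficient res2 and res1)
  P7 cannot run: need (4, 7, 2) vs free (4, 5, 5) (insufficient res1)
  P1 cannot run: need (4, 6, 0) vs free (4, 5, 5) (insufficient res1)
Processes that can never finish: P6, P7 and P1.


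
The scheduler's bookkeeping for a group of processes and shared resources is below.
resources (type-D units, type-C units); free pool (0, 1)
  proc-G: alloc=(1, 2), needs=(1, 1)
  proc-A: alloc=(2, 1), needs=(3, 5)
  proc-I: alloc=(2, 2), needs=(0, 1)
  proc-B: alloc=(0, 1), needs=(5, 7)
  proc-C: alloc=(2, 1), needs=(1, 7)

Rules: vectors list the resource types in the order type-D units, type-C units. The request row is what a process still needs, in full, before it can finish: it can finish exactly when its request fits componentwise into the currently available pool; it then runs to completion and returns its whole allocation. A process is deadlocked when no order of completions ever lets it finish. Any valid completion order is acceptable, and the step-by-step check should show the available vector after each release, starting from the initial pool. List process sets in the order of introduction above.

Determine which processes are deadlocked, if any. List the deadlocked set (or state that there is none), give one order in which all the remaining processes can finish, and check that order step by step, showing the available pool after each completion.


The deadlocked set is proc-B and proc-C.
Key observation: the pool after proc-I, proc-G, proc-A is (5, 6); every surviving request exceeds it in type-C units, so progress ends there.
The rest can finish in the order proc-I, proc-G, proc-A. Step-by-step check:
  pool = (0, 1)
  run proc-I (needs (0, 1), free (0, 1)); after release of (2, 2) the pool is (2, 3)
  run proc-G (needs (1, 1), free (2, 3)); after release of (1, 2) the pool is (3, 5)
  run proc-A (needs (3, 5), free (3, 5)); after release of (2, 1) the pool is (5, 6)
None of the blocked processes ever fits:
  proc-B cannot run: need (5, 7) vs free (5, 6) (insufficient type-C units)
  proc-C cannot run: need (1, 7) vs free (5, 6) (insufficient type-C units)


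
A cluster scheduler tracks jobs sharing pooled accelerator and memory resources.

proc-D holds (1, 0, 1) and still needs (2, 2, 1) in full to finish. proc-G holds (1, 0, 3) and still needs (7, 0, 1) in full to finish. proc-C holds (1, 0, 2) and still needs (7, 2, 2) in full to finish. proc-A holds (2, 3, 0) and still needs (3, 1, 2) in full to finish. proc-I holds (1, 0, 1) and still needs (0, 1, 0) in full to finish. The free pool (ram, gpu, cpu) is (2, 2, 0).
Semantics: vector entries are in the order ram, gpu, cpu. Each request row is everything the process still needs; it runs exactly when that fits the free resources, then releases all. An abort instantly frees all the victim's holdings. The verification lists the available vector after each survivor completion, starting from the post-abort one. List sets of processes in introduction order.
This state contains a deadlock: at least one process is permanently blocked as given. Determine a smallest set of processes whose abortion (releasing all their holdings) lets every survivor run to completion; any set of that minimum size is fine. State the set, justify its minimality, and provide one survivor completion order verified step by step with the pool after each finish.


Minimum abort set: proc-C.
Key observation: proc-G had no path to completion before; after the abort of proc-C ((1, 0, 2) returned), step 4 is where it fits.
Why nothing smaller works: aborting no one leaves the state deadlocked as given.
One survivor order: proc-I, proc-A, proc-D, proc-G. Walking it through (post-abort pool first):
  pool = (3, 2, 2)
  proc-I needs (0, 1, 0) <= (3, 2, 2) -> finishes; pool += (1, 0, 1) = (4, 2, 3)
  proc-A needs (3, 1, 2) <= (4, 2, 3) -> finishes; pool += (2, 3, 0) = (6, 5, 3)
  proc-D needs (2, 2, 1) <= (6, 5, 3) -> finishes; pool += (1, 0, 1) = (7, 5, 4)
  proc-G needs (7, 0, 1) <= (7, 5, 4) -> finishes; pool += (1, 0, 3) = (8, 5, 7)


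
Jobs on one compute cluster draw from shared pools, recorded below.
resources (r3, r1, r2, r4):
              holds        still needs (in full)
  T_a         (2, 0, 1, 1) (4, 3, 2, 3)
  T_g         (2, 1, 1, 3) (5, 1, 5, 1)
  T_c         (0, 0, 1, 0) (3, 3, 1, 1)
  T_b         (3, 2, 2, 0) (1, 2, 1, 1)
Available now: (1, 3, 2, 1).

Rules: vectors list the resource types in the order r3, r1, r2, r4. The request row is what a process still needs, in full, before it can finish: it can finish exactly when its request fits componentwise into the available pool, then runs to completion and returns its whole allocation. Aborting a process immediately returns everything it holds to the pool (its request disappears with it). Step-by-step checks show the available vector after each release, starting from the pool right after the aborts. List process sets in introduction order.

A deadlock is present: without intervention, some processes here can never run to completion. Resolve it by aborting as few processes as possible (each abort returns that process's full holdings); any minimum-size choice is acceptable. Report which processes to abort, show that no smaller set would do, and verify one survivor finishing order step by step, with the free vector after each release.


The answer: abort T_a.
Key observation: aborting T_a returns (2, 0, 1, 1), and T_g — hopeless before — runs at step 3 with the returned capacity in the pool.
No smaller set exists: with zero aborts the deadlock remains.
The survivors complete as T_c, T_b, T_g. Check, step by step (starting from the post-abort pool):
  pool = (3, 3, 3, 2)
  run T_c (needs (3, 3, 1, 1), free (3, 3, 3, 2)); after release of (0, 0, 1, 0) the pool is (3, 3, 4, 2)
  run T_b (needs (1, 2, 1, 1), free (3, 3, 4, 2)); after release of (3, 2, 2, 0) the pool is (6, 5, 6, 2)
  run T_g (needs (5, 1, 5, 1), free (6, 5, 6, 2)); after release of (2, 1, 1, 3) the pool is (8, 6, 7, 5)


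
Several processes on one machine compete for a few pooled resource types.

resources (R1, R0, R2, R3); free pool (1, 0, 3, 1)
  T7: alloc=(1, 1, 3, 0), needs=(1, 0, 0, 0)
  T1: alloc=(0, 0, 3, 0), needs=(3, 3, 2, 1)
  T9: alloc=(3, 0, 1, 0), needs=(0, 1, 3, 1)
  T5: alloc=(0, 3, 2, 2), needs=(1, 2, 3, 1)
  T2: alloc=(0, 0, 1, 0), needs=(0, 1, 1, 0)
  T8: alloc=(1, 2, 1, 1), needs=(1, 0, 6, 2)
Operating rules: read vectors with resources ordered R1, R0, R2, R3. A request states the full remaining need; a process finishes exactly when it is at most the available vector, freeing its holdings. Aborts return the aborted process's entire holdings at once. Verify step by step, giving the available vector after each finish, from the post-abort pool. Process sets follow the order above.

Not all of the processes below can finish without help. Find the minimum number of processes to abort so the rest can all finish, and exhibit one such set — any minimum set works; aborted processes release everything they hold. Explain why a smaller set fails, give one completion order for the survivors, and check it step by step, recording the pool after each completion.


Abort T5.
Key observation: the deadlocked T8 becomes finishable only because T5 released (0, 3, 2, 2); it completes at step 3 below.
No smaller set exists: with zero aborts the deadlock remains.
Survivors finish in the order: T2, T7, T8, T9, T1. Check, step by step (pool after the aborts first):
  pool = (1, 3, 5, 3)
  T2: need (0, 1, 1, 0) fits (1, 3, 5, 3); releases (0, 0, 1, 0), pool now (1, 3, 6, 3)
  T7: need (1, 0, 0, 0) fits (1, 3, 6, 3); releases (1, 1, 3, 0), pool now (2, 4, 9, 3)
  T8: need (1, 0, 6, 2) fits (2, 4, 9, 3); releases (1, 2, 1, 1), pool now (3, 6, 10, 4)
  T9: need (0, 1, 3, 1) fits (3, 6, 10, 4); releases (3, 0, 1, 0), pool now (6, 6, 11, 4)
  T1: need (3, 3, 2, 1) fits (6, 6, 11, 4); releases (0, 0, 3, 0), pool now (6, 6, 14, 4)


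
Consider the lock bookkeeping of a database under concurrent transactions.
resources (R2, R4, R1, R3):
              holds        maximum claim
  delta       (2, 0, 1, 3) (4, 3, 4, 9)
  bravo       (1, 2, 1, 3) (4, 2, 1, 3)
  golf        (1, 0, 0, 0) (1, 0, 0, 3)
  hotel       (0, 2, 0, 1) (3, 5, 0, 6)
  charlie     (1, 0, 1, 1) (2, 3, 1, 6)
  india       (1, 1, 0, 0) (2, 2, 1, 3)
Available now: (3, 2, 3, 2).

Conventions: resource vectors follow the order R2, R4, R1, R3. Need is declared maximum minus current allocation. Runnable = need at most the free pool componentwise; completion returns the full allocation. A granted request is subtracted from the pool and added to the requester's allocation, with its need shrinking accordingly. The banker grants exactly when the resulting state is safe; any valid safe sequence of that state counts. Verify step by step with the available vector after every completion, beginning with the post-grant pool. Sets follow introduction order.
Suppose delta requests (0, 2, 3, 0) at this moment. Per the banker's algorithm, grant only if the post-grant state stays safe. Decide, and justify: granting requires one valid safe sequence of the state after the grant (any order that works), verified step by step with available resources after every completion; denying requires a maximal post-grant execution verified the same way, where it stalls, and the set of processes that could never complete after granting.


GRANT: granting preserves safety; a valid post-grant sequence is bravo, india, hotel, delta, golf, charlie.
Key observation: even at the reduced pool (3, 0, 0, 2), bravo fits immediately, so safety survives the grant.
Step-by-step check of the post-grant state:
  pool = (3, 0, 0, 2)
  run bravo (needs (3, 0, 0, 0), free (3, 0, 0, 2)); after release of (1, 2, 1, 3) the pool is (4, 2, 1, 5)
  run india (needs (1, 1, 1, 3), free (4, 2, 1, 5)); after release of (1, 1, 0, 0) the pool is (5, 3, 1, 5)
  run hotel (needs (3, 3, 0, 5), free (5, 3, 1, 5)); after release of (0, 2, 0, 1) the pool is (5, 5, 1, 6)
  run delta (needs (2, 1, 0, 6), free (5, 5, 1, 6)); after release of (2, 2, 4, 3) the pool is (7, 7, 5, 9)
  run golf (needs (0, 0, 0, 3), free (7, 7, 5, 9)); after release of (1, 0, 0, 0) the pool is (8, 7, 5, 9)
  run charlie (needs (1, 3, 0, 5), free (8, 7, 5, 9)); after release of (1, 0, 1, 1) the pool is (9, 7, 6, 10)


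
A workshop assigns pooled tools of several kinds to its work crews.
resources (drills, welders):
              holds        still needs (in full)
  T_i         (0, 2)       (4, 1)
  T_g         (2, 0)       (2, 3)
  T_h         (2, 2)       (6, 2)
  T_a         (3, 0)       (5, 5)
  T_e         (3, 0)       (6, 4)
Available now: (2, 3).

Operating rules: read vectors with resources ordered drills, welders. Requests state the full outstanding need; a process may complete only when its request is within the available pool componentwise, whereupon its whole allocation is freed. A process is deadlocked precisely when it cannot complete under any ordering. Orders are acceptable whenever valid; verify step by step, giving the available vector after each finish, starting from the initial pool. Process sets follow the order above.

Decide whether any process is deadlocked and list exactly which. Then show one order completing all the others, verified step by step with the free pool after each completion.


Deadlocked: T_h, T_a and T_e.
Key observation: the pool after T_g, T_i is (4, 5); every surviving request exceeds it in drills, so progress ends there.
One completion order for the rest: T_g, T_i. Step-by-step check:
  pool = (2, 3)
  run T_g (needs (2, 3), free (2, 3)); after release of (2, 0) the pool is (4, 3)
  run T_i (needs (4, 1), free (4, 3)); after release of (0, 2) the pool is (4, 5)
None of the blocked processes ever fits:
  T_h still needs (6, 2) but only (4, 5) is free — short on drills
  T_a still needs (5, 5) but only (4, 5) is free — short on drills
  T_e still needs (6, 4) but only (4, 5) is free — short on drills


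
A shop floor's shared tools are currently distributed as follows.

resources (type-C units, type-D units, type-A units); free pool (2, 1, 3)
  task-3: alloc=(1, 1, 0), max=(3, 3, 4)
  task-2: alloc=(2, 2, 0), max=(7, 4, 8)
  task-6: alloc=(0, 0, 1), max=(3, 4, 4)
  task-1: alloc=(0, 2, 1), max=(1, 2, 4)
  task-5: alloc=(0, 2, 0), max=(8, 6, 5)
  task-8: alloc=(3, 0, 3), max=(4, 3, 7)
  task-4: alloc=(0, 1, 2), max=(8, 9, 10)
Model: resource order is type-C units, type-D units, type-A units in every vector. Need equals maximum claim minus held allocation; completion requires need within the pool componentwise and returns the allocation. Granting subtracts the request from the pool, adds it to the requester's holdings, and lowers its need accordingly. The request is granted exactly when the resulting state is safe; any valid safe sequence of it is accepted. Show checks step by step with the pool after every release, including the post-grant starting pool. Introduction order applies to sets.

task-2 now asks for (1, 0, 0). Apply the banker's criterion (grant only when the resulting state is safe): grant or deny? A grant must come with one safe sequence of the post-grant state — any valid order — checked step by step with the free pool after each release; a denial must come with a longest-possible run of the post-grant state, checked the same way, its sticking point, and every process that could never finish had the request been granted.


GRANT: granting preserves safety; a valid post-grant sequence is task-1, task-8, task-3, task-6, task-2, task-5, task-4.
Key observation: (1, 1, 3) free after granting still covers task-1 first, and each release covers the next.
Step-by-step check of the post-grant state:
  pool = (1, 1, 3)
  task-1: need (1, 0, 3) fits (1, 1, 3); releases (0, 2, 1), pool now (1, 3, 4)
  task-8: need (1, 3, 4) fits (1, 3, 4); releases (3, 0, 3), pool now (4, 3, 7)
  task-3: need (2, 2, 4) fits (4, 3, 7); releases (1, 1, 0), pool now (5, 4, 7)
  task-6: need (3, 4, 3) fits (5, 4, 7); releases (0, 0, 1), pool now (5, 4, 8)
  task-2: need (4, 2, 8) fits (5, 4, 8); releases (3, 2, 0), pool now (8, 6, 8)
  task-5: need (8, 4, 5) fits (8, 6, 8); releases (0, 2, 0), pool now (8, 8, 8)
  task-4: need (8, 8, 8) fits (8, 8, 8); releases (0, 1, 2), pool now (8, 9, 10)


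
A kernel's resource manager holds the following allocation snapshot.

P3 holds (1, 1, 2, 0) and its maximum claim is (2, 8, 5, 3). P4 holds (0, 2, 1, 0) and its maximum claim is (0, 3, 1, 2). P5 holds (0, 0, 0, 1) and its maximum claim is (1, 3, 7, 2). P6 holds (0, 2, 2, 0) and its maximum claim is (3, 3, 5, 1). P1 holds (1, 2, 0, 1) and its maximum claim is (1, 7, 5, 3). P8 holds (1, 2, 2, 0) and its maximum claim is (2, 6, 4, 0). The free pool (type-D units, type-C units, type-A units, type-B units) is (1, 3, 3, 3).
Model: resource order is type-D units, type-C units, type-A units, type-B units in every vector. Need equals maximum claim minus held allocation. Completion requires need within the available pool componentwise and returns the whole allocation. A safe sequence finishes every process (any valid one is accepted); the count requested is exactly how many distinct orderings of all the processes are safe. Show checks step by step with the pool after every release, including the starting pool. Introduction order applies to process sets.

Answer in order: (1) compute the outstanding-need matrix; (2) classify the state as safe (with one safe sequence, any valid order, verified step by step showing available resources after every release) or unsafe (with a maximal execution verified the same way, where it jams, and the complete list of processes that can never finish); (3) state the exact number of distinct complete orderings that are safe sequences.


(1) Need matrix, components ordered type-D units, type-C units, type-A units, type-B units:
  P3: (1, 7, 3, 3)
  P4: (0, 1, 0, 2)
  P5: (1, 3, 7, 1)
  P6: (3, 1, 3, 1)
  P1: (0, 5, 5, 2)
  P8: (1, 4, 2, 0)
(2) SAFE. One safe sequence: P4, P8, P3, P6, P5, P1.
Key observation: P8 is the earliest step where a requested resource binds exactly: need (1, 4, 2, 0), pool (1, 5, 4, 3) at its turn.
Verifying each step:
  pool = (1, 3, 3, 3)
  P4: need (0, 1, 0, 2) fits (1, 3, 3, 3); releases (0, 2, 1, 0), pool now (1, 5, 4, 3)
  P8: need (1, 4, 2, 0) fits (1, 5, 4, 3); releases (1, 2, 2, 0), pool now (2, 7, 6, 3)
  P3: need (1, 7, 3, 3) fits (2, 7, 6, 3); releases (1, 1, 2, 0), pool now (3, 8, 8, 3)
  P6: need (3, 1, 3, 1) fits (3, 8, 8, 3); releases (0, 2, 2, 0), pool now (3, 10, 10, 3)
  P5: need (1, 3, 7, 1) fits (3, 10, 10, 3); releases (0, 0, 0, 1), pool now (3, 10, 10, 4)
  P1: need (0, 5, 5, 2) fits (3, 10, 10, 4); releases (1, 2, 0, 1), pool now (4, 12, 10, 5)
(3) The exact count: 10 of the possible complete orderings are safe sequences.


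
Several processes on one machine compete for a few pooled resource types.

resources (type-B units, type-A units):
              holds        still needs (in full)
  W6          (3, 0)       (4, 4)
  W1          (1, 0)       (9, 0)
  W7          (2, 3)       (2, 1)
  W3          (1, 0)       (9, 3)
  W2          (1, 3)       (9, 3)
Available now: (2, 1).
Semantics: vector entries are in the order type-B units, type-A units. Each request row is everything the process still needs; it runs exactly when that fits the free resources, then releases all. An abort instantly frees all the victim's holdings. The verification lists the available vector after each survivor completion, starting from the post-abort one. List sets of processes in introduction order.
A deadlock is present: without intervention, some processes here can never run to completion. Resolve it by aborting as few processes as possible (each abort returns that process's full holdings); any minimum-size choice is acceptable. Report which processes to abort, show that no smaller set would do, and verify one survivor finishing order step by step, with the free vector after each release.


The answer: abort W3 and W2.
Key observation: W1 had no path to completion before; after the abort of W3 and W2 ((2, 3) returned), step 3 is where it fits.
Minimality, checking each single-abort alternative: W6 alone leaves W1 blocked (short on type-B units); W1 alone leaves W3 blocked (short on type-B units); W7 alone leaves W1 blocked (short on type-B units); W3 alone leaves W1 blocked (short on type-B units); W2 alone leaves W1 blocked (short on type-B units).
The survivors complete as W6, W7, W1. Verifying each step (starting from the post-abort pool):
  pool = (4, 4)
  run W6 (needs (4, 4), free (4, 4)); after release of (3, 0) the pool is (7, 4)
  run W7 (needs (2, 1), free (7, 4)); after release of (2, 3) the pool is (9, 7)
  run W1 (needs (9, 0), free (9, 7)); after release of (1, 0) the pool is (10, 7)


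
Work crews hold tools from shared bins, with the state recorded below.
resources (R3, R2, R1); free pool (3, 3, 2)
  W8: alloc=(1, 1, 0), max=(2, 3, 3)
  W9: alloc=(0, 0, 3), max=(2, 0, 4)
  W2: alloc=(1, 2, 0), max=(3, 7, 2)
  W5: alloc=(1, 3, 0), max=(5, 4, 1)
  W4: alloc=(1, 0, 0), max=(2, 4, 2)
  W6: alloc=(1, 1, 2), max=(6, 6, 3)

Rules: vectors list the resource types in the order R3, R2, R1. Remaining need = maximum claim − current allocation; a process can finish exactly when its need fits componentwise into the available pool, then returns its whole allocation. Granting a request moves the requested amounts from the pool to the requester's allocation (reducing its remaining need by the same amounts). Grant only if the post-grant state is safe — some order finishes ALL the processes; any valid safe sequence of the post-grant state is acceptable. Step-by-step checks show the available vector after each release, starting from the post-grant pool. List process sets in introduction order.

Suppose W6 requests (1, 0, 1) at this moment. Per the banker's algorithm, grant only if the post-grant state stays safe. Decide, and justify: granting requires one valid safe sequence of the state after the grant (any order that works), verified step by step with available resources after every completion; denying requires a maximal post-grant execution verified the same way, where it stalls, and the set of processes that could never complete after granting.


GRANT. The post-grant state is safe; one safe sequence: W9, W8, W4, W5, W2, W6.
Key observation: even at the reduced pool (2, 3, 1), W9 fits immediately, so safety survives the grant.
Check on the post-grant state, step by step:
  pool = (2, 3, 1)
  W9: need (2, 0, 1) fits (2, 3, 1); releases (0, 0, 3), pool now (2, 3, 4)
  W8: need (1, 2, 3) fits (2, 3, 4); releases (1, 1, 0), pool now (3, 4, 4)
  W4: need (1, 4, 2) fits (3, 4, 4); releases (1, 0, 0), pool now (4, 4, 4)
  W5: need (4, 1, 1) fits (4, 4, 4); releases (1, 3, 0), pool now (5, 7, 4)
  W2: need (2, 5, 2) fits (5, 7, 4); releases (1, 2, 0), pool now (6, 9, 4)
  W6: need (4, 5, 0) fits (6, 9, 4); releases (2, 1, 3), pool now (8, 10, 7)
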